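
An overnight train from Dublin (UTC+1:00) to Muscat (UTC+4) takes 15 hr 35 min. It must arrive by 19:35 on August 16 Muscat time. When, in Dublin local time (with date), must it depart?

Target arrival in UTC: 19:35 − 4:00 = 15:35 on Aug 16.
Subtract 15 hours 35 minutes → departure 00:00 UTC on Aug 16.
Dublin is UTC+1:00: 00:00 + 1:00 = 01:00 on Aug 16.

01:00 on Aug 16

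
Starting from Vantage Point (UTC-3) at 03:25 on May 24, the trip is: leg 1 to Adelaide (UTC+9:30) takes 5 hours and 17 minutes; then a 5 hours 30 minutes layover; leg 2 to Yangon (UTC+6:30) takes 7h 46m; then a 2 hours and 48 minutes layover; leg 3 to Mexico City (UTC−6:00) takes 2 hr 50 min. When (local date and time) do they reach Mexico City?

Convert departure to UTC: 03:25 + 3:00 = 06:25 UTC on May 24.
Add 5 hours and 17 minutes leg 1 → 11:42 UTC.
Add 5 hours 30 minutes layover in Adelaide → 17:12 UTC.
Add 7 hours 46 minutes leg 2 → 00:58 UTC (May 25).
Add 2 hours and 48 minutes layover in Yangon → 03:46 UTC.
Add 2 hours and 50 minutes leg 3 → 06:36 UTC.
Mexico City is UTC−6:00, so local arrival = 06:36 − 6:00 = 00:36 on May 25.

00:36 on May 25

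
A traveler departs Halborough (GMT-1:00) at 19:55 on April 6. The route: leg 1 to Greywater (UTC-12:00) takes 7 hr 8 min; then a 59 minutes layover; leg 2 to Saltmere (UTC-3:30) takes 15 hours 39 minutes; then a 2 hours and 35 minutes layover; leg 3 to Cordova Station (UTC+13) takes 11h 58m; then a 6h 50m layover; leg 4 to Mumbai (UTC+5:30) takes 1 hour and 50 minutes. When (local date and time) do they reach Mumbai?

Convert departure to UTC: 19:55 + 1:00 = 20:55 UTC on Apr 6.
Add 7 hours and 8 minutes leg 1 → 04:03 UTC (Apr 7).
Add 59 minutes layover in Greywater → 05:02 UTC.
Add 15 hours 39 minutes leg 2 → 20:41 UTC.
Add 2 hours 35 minutes layover in Saltmere → 23:16 UTC.
Add 11 hours and 58 minutes leg 3 → 11:14 UTC (Apr 8).
Add 6 hours and 50 minutes layover in Cordova Station → 18:04 UTC.
Add 1 hour 50 minutes leg 4 → 19:54 UTC.
Mumbai is UTC+5:30, so local arrival = 19:54 + 5:30 = 01:24 on Apr 9.

01:24 on April 9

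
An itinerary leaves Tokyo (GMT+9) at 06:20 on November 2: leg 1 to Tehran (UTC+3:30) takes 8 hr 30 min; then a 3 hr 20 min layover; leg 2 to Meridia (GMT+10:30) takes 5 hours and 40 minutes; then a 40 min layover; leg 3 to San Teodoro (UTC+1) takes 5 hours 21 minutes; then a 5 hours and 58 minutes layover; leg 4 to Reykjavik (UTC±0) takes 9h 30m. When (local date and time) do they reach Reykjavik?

12:19 on Nov 3

Convert departure to UTC: 06:20 − 9:00 = 21:20 UTC on Nov 1.
Add 8 hours and 30 minutes leg 1 → 05:50 UTC (Nov 2).
Add 3 hours and 20 minutes layover in Tehran → 09:10 UTC.
Add 5 hours 40 minutes leg 2 → 14:50 UTC.
Add 40 minutes layover in Meridia → 15:30 UTC.
Add 5 hours and 21 minutes leg 3 → 20:51 UTC.
Add 5 hours and 58 minutes layover in San Teodoro → 02:49 UTC (Nov 3).
Add 9 hours 30 minutes leg 4 → 12:19 UTC.
Reykjavik is UTC+0, so local arrival is the same: 12:19 on Nov 3.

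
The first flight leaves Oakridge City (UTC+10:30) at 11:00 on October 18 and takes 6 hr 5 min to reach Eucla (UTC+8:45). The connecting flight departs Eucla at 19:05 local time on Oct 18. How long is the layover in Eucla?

3 hours 45 minutes

Convert departure to UTC: 11:00 − 10:30 = 00:30 UTC on Oct 18.
Add 6 hours and 5 minutes flight time → 06:35 UTC.
Eucla is UTC+8:45, so local arrival = 06:35 + 8:45 = 15:20 on Oct 18.
Layover = 19:05 − 15:20 = 3 hours 45 minutes.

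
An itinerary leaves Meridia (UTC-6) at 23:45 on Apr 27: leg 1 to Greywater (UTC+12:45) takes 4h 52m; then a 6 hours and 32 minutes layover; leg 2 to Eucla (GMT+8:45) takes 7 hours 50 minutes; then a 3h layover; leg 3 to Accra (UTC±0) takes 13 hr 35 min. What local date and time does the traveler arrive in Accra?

Convert departure to UTC: 23:45 + 6:00 = 05:45 UTC on Apr 28.
Add 4 hours and 52 minutes leg 1 → 10:37 UTC.
Add 6 hours and 32 minutes layover in Greywater → 17:09 UTC.
Add 7 hours 50 minutes leg 2 → 00:59 UTC (Apr 29).
Add 3 hours layover in Eucla → 03:59 UTC.
Add 13 hours and 35 minutes leg 3 → 17:34 UTC.
Accra is UTC+0, so local arrival is the same: 17:34 on Apr 29.

17:34 on April 29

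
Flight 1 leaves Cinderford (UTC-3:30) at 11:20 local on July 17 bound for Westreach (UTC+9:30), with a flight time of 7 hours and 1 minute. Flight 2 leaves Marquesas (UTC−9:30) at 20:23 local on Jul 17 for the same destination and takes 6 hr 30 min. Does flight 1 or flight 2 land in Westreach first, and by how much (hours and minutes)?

Flight 1 in UTC: 11:20 + 3:30 = 14:50 on Jul 17.
+7 hours 1 minute → arrive 21:51 UTC on Jul 17.
Flight 2 in UTC: 20:23 + 9:30 = 05:53 on Jul 18.
+6 hours and 30 minutes → arrive 12:23 UTC on Jul 18.
Flight 1 lands earlier by 14 hours 32 minutes.

the first, by 14 hours 32 minutes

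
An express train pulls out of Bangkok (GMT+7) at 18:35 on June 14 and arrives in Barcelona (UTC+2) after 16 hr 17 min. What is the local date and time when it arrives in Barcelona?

05:52 on June 15

Convert departure to UTC: 18:35 − 7:00 = 11:35 UTC on Jun 14.
Add 16 hours and 17 minutes travel time → 03:52 UTC (Jun 15).
Barcelona is UTC+2:00, so local arrival = 03:52 + 2:00 = 05:52 on Jun 15.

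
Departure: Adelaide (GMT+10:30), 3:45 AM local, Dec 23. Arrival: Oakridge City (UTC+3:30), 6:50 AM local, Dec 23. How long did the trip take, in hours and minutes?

10 hours 5 minutes

Departure in UTC: 3:45 AM − 10:30 = 5:15 PM on Dec 22.
Arrival in UTC: 6:50 AM − 3:30 = 3:20 AM on Dec 23.
Elapsed = 3:20 AM − 5:15 PM (+1 day) = 10 hours 5 minutes.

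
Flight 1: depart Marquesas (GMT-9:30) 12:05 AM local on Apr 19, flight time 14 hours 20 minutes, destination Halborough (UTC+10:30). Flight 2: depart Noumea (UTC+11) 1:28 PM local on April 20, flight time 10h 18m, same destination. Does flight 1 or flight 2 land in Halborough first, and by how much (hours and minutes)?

Flight 1 in UTC: 12:05 AM + 9:30 = 9:35 AM on Apr 19.
+14 hours and 20 minutes → arrive 11:55 PM UTC on Apr 19.
Flight 2 in UTC: 1:28 PM − 11:00 = 2:28 AM on Apr 20.
+10 hours 18 minutes → arrive 12:46 PM UTC on Apr 20.
Flight 1 lands earlier by 12 hours 51 minutes.

the first, by 12 hours 51 minutes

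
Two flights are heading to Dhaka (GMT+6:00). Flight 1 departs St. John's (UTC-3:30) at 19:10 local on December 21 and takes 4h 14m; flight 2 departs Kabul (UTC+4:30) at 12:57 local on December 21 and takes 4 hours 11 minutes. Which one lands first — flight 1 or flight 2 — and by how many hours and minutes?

the second, by 14 hours 16 minutes

Flight 1 in UTC: 19:10 + 3:30 = 22:40 on Dec 21.
+4 hours and 14 minutes → arrive 02:54 UTC on Dec 22.
Flight 2 in UTC: 12:57 − 4:30 = 08:27 on Dec 21.
+4 hours 11 minutes → arrive 12:38 UTC on Dec 21.
Flight 2 lands earlier by 14 hours 16 minutes.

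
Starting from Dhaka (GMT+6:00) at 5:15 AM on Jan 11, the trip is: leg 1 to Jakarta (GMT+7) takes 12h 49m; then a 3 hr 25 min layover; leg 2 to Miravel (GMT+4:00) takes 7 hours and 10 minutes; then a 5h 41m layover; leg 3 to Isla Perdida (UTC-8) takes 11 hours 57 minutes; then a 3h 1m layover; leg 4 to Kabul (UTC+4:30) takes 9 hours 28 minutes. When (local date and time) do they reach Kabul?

9:16 AM on January 13

Convert departure to UTC: 5:15 AM − 6:00 = 11:15 PM UTC on Jan 10.
Add 12 hours 49 minutes leg 1 → 12:04 PM UTC (Jan 11).
Add 3 hours 25 minutes layover in Jakarta → 3:29 PM UTC.
Add 7 hours 10 minutes leg 2 → 10:39 PM UTC.
Add 5 hours and 41 minutes layover in Miravel → 4:20 AM UTC (Jan 12).
Add 11 hours 57 minutes leg 3 → 4:17 PM UTC.
Add 3 hours and 1 minute layover in Isla Perdida → 7:18 PM UTC.
Add 9 hours 28 minutes leg 4 → 4:46 AM UTC (Jan 13).
Kabul is UTC+4:30, so local arrival = 4:46 AM + 4:30 = 9:16 AM on Jan 13.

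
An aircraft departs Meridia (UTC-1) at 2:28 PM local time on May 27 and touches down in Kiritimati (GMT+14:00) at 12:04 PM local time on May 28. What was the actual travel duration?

Departure in UTC: 2:28 PM + 1:00 = 3:28 PM on May 27.
Arrival in UTC: 12:04 PM − 14:00 = 10:04 PM on May 27.
Elapsed = 10:04 PM − 3:28 PM = 6 hours 36 minutes.

6 hours 36 minutes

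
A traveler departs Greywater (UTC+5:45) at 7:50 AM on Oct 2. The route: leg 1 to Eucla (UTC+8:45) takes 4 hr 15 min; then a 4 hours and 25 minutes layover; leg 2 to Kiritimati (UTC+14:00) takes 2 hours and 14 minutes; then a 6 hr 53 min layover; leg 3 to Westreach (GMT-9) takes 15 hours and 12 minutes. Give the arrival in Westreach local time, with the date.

Convert departure to UTC: 7:50 AM − 5:45 = 2:05 AM UTC on Oct 2.
Add 4 hours and 15 minutes leg 1 → 6:20 AM UTC.
Add 4 hours 25 minutes layover in Eucla → 10:45 AM UTC.
Add 2 hours 14 minutes leg 2 → 12:59 PM UTC.
Add 6 hours and 53 minutes layover in Kiritimati → 7:52 PM UTC.
Add 15 hours 12 minutes leg 3 → 11:04 AM UTC (Oct 3).
Westreach is UTC−9:00, so local arrival = 11:04 AM − 9:00 = 2:04 AM on Oct 3.

2:04 AM on Oct 3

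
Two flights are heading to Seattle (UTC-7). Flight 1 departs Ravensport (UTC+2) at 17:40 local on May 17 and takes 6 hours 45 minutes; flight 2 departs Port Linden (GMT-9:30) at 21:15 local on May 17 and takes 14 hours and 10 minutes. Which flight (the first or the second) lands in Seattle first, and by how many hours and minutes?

the first, by 22 hours 30 minutes

Flight 1 in UTC: 17:40 − 2:00 = 15:40 on May 17.
+6 hours and 45 minutes → arrive 22:25 UTC on May 17.
Flight 2 in UTC: 21:15 + 9:30 = 06:45 on May 18.
+14 hours 10 minutes → arrive 20:55 UTC on May 18.
Flight 1 lands earlier by 22 hours 30 minutes.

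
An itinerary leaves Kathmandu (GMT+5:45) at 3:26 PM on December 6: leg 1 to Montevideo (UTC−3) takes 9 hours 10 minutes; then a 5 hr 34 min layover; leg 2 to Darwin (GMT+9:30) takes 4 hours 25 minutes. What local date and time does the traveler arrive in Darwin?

Convert departure to UTC: 3:26 PM − 5:45 = 9:41 AM UTC on Dec 6.
Add 9 hours and 10 minutes leg 1 → 6:51 PM UTC.
Add 5 hours 34 minutes layover in Montevideo → 12:25 AM UTC (Dec 7).
Add 4 hours 25 minutes leg 2 → 4:50 AM UTC.
Darwin is UTC+9:30, so local arrival = 4:50 AM + 9:30 = 2:20 PM on Dec 7.

2:20 PM on December 7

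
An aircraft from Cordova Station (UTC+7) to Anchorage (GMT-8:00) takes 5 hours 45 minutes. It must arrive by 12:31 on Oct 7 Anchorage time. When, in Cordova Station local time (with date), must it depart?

21:46 on October 7

Target arrival in UTC: 12:31 + 8:00 = 20:31 on Oct 7.
Subtract 5 hours and 45 minutes → departure 14:46 UTC on Oct 7.
Cordova Station is UTC+7:00: 14:46 + 7:00 = 21:46 on Oct 7.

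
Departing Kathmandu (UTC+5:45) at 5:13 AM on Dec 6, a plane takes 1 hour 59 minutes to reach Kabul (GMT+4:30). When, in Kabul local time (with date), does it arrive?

5:57 AM on December 6

Convert departure to UTC: 5:13 AM − 5:45 = 11:28 PM UTC on Dec 5.
Add 1 hour 59 minutes travel time → 1:27 AM UTC (Dec 6).
Kabul is UTC+4:30, so local arrival = 1:27 AM + 4:30 = 5:57 AM on Dec 6.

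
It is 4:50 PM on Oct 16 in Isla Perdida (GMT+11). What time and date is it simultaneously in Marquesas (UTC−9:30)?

In UTC: 4:50 PM − 11:00 = 5:50 AM on Oct 16.
Marquesas is UTC−9:30: 5:50 AM − 9:30 = 8:20 PM on Oct 15.

8:20 PM on Oct 15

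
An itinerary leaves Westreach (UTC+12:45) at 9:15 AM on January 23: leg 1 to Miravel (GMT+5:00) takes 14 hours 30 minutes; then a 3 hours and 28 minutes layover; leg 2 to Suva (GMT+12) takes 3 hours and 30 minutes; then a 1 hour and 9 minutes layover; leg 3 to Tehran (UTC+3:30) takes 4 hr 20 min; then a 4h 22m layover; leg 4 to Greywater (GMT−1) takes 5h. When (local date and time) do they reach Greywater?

7:49 AM on Jan 24

Convert departure to UTC: 9:15 AM − 12:45 = 8:30 PM UTC on Jan 22.
Add 14 hours and 30 minutes leg 1 → 11:00 AM UTC (Jan 23).
Add 3 hours and 28 minutes layover in Miravel → 2:28 PM UTC.
Add 3 hours and 30 minutes leg 2 → 5:58 PM UTC.
Add 1 hour 9 minutes layover in Suva → 7:07 PM UTC.
Add 4 hours 20 minutes leg 3 → 11:27 PM UTC.
Add 4 hours and 22 minutes layover in Tehran → 3:49 AM UTC (Jan 24).
Add 5 hours leg 4 → 8:49 AM UTC.
Greywater is UTC−1:00, so local arrival = 8:49 AM − 1:00 = 7:49 AM on Jan 24.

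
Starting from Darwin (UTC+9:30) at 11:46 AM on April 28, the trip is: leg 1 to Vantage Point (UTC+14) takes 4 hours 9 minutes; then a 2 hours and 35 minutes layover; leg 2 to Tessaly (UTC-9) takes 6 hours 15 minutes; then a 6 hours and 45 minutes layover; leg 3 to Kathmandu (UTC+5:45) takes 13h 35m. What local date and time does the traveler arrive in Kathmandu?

Convert departure to UTC: 11:46 AM − 9:30 = 2:16 AM UTC on Apr 28.
Add 4 hours 9 minutes leg 1 → 6:25 AM UTC.
Add 2 hours 35 minutes layover in Vantage Point → 9:00 AM UTC.
Add 6 hours and 15 minutes leg 2 → 3:15 PM UTC.
Add 6 hours 45 minutes layover in Tessaly → 10:00 PM UTC.
Add 13 hours 35 minutes leg 3 → 11:35 AM UTC (Apr 29).
Kathmandu is UTC+5:45, so local arrival = 11:35 AM + 5:45 = 5:20 PM on Apr 29.

5:20 PM on April 29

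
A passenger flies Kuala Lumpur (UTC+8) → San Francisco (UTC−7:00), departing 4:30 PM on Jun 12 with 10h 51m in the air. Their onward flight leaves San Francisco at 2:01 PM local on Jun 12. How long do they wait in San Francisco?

1 hour 40 minutes

Convert departure to UTC: 4:30 PM − 8:00 = 8:30 AM UTC on Jun 12.
Add 10 hours 51 minutes flight time → 7:21 PM UTC.
San Francisco is UTC−7:00, so local arrival = 7:21 PM − 7:00 = 12:21 PM on Jun 12.
Layover = 2:01 PM − 12:21 PM = 1 hour 40 minutes.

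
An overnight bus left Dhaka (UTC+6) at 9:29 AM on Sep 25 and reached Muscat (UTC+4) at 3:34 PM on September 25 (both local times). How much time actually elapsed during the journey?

8 hours 5 minutes

Departure in UTC: 9:29 AM − 6:00 = 3:29 AM on Sep 25.
Arrival in UTC: 3:34 PM − 4:00 = 11:34 AM on Sep 25.
Elapsed = 11:34 AM − 3:29 AM = 8 hours 5 minutes.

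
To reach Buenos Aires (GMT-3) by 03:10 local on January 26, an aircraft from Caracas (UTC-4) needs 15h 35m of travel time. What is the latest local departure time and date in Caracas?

10:35 on January 25

Target arrival in UTC: 03:10 + 3:00 = 06:10 on Jan 26.
Subtract 15 hours and 35 minutes → departure 14:35 UTC on Jan 25.
Caracas is UTC−4:00: 14:35 − 4:00 = 10:35 on Jan 25.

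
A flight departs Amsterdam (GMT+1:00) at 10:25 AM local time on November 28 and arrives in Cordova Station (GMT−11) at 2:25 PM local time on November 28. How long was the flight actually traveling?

16 hours

Cordova Station is 12:00 behind Amsterdam.
Clock-face elapsed time (ignoring zones) is 4 hours.
Actual elapsed = 4 hours + 12:00 = 16 hours.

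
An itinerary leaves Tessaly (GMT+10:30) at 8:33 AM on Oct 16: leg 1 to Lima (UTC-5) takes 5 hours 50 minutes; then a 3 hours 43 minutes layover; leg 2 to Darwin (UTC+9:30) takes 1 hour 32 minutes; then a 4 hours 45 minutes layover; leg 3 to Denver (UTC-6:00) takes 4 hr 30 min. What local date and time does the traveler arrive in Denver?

Convert departure to UTC: 8:33 AM − 10:30 = 10:03 PM UTC on Oct 15.
Add 5 hours and 50 minutes leg 1 → 3:53 AM UTC (Oct 16).
Add 3 hours and 43 minutes layover in Lima → 7:36 AM UTC.
Add 1 hour and 32 minutes leg 2 → 9:08 AM UTC.
Add 4 hours and 45 minutes layover in Darwin → 1:53 PM UTC.
Add 4 hours 30 minutes leg 3 → 6:23 PM UTC.
Denver is UTC−6:00, so local arrival = 6:23 PM − 6:00 = 12:23 PM on Oct 16.

12:23 PM on Oct 16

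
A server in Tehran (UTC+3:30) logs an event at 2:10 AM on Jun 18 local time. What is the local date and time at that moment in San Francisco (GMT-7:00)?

3:40 PM on Jun 17

San Francisco is 10:30 behind Tehran.
Shift by the zone difference: 2:10 AM − 10:30 = 3:40 PM on Jun 17 in San Francisco.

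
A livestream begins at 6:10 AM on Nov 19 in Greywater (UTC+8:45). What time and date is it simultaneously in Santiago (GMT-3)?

In UTC: 6:10 AM − 8:45 = 9:25 PM on Nov 18.
Santiago is UTC−3:00: 9:25 PM − 3:00 = 6:25 PM on Nov 18.

6:25 PM on November 18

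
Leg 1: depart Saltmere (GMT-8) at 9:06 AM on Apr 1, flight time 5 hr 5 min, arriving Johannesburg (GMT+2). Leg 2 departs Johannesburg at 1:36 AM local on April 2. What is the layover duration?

Convert departure to UTC: 9:06 AM + 8:00 = 5:06 PM UTC on Apr 1.
Add 5 hours and 5 minutes flight time → 10:11 PM UTC.
Johannesburg is UTC+2:00, so local arrival = 10:11 PM + 2:00 = 12:11 AM on Apr 2.
Layover = 1:36 AM − 12:11 AM = 1 hour 25 minutes.

1 hour 25 minutes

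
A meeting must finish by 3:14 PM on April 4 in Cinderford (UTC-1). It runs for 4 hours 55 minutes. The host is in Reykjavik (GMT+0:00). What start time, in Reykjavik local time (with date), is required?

11:19 AM on Apr 4

Target end time in UTC: 3:14 PM + 1:00 = 4:14 PM on Apr 4.
Subtract 4 hours and 55 minutes → start 11:19 AM UTC on Apr 4.
Reykjavik is UTC+0, so start is 11:19 AM on Apr 4.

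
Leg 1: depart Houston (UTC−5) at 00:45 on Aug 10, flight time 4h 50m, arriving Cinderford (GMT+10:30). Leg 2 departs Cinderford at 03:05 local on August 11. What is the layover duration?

Convert departure to UTC: 00:45 + 5:00 = 05:45 UTC on Aug 10.
Add 4 hours and 50 minutes flight time → 10:35 UTC.
Cinderford is UTC+10:30, so local arrival = 10:35 + 10:30 = 21:05 on Aug 10.
Layover = 03:05 − 21:05 (+1 day) = 6 hours.

6 hours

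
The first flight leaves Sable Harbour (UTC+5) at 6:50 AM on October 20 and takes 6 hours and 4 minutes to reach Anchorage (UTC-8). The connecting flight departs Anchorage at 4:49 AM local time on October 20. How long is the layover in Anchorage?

Convert departure to UTC: 6:50 AM − 5:00 = 1:50 AM UTC on Oct 20.
Add 6 hours and 4 minutes flight time → 7:54 AM UTC.
Anchorage is UTC−8:00, so local arrival = 7:54 AM − 8:00 = 11:54 PM on Oct 19.
Layover = 4:49 AM − 11:54 PM (+1 day) = 4 hours 55 minutes.

4 hours 55 minutes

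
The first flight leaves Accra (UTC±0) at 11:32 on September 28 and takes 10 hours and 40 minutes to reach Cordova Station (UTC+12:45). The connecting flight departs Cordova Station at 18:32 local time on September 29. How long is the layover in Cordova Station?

7 hours 35 minutes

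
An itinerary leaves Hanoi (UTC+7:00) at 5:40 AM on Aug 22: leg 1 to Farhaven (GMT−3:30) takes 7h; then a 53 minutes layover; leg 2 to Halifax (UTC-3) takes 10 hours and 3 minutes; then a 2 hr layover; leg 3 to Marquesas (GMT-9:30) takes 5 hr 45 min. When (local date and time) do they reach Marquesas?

2:51 PM on August 22

Convert departure to UTC: 5:40 AM − 7:00 = 10:40 PM UTC on Aug 21.
Add 7 hours leg 1 → 5:40 AM UTC (Aug 22).
Add 53 minutes layover in Farhaven → 6:33 AM UTC.
Add 10 hours 3 minutes leg 2 → 4:36 PM UTC.
Add 2 hours layover in Halifax → 6:36 PM UTC.
Add 5 hours and 45 minutes leg 3 → 12:21 AM UTC (Aug 23).
Marquesas is UTC−9:30, so local arrival = 12:21 AM − 9:30 = 2:51 PM on Aug 22.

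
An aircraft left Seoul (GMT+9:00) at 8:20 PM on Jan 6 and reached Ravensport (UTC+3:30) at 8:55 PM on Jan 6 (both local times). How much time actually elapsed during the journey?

Departure in UTC: 8:20 PM − 9:00 = 11:20 AM on Jan 6.
Arrival in UTC: 8:55 PM − 3:30 = 5:25 PM on Jan 6.
Elapsed = 5:25 PM − 11:20 AM = 6 hours 5 minutes.

6 hours 5 minutes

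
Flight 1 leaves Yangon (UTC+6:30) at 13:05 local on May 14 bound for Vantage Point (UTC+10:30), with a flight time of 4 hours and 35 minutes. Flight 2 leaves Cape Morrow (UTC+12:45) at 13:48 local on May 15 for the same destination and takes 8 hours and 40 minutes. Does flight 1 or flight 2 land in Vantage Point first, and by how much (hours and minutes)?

the first, by 22 hours 33 minutes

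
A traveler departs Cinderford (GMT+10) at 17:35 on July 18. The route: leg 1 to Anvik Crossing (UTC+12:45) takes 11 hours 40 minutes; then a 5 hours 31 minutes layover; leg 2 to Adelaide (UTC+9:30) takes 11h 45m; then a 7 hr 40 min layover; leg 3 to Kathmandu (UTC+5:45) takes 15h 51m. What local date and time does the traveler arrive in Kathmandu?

Convert departure to UTC: 17:35 − 10:00 = 07:35 UTC on Jul 18.
Add 11 hours 40 minutes leg 1 → 19:15 UTC.
Add 5 hours and 31 minutes layover in Anvik Crossing → 00:46 UTC (Jul 19).
Add 11 hours 45 minutes leg 2 → 12:31 UTC.
Add 7 hours and 40 minutes layover in Adelaide → 20:11 UTC.
Add 15 hours 51 minutes leg 3 → 12:02 UTC (Jul 20).
Kathmandu is UTC+5:45, so local arrival = 12:02 + 5:45 = 17:47 on Jul 20.

17:47 on July 20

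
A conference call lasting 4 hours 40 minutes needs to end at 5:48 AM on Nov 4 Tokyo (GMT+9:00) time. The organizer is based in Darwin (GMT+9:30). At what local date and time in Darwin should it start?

1:38 AM on November 4

Target end time in UTC: 5:48 AM − 9:00 = 8:48 PM on Nov 3.
Subtract 4 hours 40 minutes → start 4:08 PM UTC on Nov 3.
Darwin is UTC+9:30: 4:08 PM + 9:30 = 1:38 AM on Nov 4.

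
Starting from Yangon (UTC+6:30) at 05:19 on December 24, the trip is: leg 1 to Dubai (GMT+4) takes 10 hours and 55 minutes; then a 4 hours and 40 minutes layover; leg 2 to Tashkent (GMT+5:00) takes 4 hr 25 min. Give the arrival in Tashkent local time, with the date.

Convert departure to UTC: 05:19 − 6:30 = 22:49 UTC on Dec 23.
Add 10 hours 55 minutes leg 1 → 09:44 UTC (Dec 24).
Add 4 hours 40 minutes layover in Dubai → 14:24 UTC.
Add 4 hours and 25 minutes leg 2 → 18:49 UTC.
Tashkent is UTC+5:00, so local arrival = 18:49 + 5:00 = 23:49 on Dec 24.

23:49 on Dec 24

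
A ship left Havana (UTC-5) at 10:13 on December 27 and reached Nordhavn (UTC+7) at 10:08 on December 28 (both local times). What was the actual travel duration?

11 hours 55 minutes

Nordhavn is 12:00 ahead of Havana.
Clock-face elapsed time (ignoring zones) is 23 hours 55 minutes.
Actual elapsed = 23 hours 55 minutes − 12:00 = 11 hours 55 minutes.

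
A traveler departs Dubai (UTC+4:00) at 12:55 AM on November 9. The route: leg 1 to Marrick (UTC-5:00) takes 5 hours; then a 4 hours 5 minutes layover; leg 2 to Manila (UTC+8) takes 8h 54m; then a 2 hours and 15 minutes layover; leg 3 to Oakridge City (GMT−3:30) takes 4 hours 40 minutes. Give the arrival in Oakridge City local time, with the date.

Convert departure to UTC: 12:55 AM − 4:00 = 8:55 PM UTC on Nov 8.
Add 5 hours leg 1 → 1:55 AM UTC (Nov 9).
Add 4 hours and 5 minutes layover in Marrick → 6:00 AM UTC.
Add 8 hours 54 minutes leg 2 → 2:54 PM UTC.
Add 2 hours 15 minutes layover in Manila → 5:09 PM UTC.
Add 4 hours and 40 minutes leg 3 → 9:49 PM UTC.
Oakridge City is UTC−3:30, so local arrival = 9:49 PM − 3:30 = 6:19 PM on Nov 9.

6:19 PM on November 9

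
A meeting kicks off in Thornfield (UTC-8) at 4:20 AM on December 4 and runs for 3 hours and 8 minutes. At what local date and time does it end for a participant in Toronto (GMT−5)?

Convert start to UTC: 4:20 AM + 8:00 = 12:20 PM UTC on Dec 4.
Add 3 hours 8 minutes duration → 3:28 PM UTC.
Toronto is UTC−5:00, so local end time = 3:28 PM − 5:00 = 10:28 AM on Dec 4.

10:28 AM on December 4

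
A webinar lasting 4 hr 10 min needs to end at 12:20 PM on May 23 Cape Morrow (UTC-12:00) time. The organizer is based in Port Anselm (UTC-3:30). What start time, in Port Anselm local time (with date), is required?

Target end time in UTC: 12:20 PM + 12:00 = 12:20 AM on May 24.
Subtract 4 hours 10 minutes → start 8:10 PM UTC on May 23.
Port Anselm is UTC−3:30: 8:10 PM − 3:30 = 4:40 PM on May 23.

4:40 PM on May 23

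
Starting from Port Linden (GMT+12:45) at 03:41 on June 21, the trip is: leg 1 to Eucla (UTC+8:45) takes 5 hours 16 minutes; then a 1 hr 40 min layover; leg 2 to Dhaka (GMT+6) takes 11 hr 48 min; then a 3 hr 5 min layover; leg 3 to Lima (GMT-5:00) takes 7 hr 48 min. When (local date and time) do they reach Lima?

15:33 on June 21

Convert departure to UTC: 03:41 − 12:45 = 14:56 UTC on Jun 20.
Add 5 hours 16 minutes leg 1 → 20:12 UTC.
Add 1 hour 40 minutes layover in Eucla → 21:52 UTC.
Add 11 hours 48 minutes leg 2 → 09:40 UTC (Jun 21).
Add 3 hours and 5 minutes layover in Dhaka → 12:45 UTC.
Add 7 hours and 48 minutes leg 3 → 20:33 UTC.
Lima is UTC−5:00, so local arrival = 20:33 − 5:00 = 15:33 on Jun 21.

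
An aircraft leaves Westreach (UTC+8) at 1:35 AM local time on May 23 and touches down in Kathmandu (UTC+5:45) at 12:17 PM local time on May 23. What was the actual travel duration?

12 hours 57 minutes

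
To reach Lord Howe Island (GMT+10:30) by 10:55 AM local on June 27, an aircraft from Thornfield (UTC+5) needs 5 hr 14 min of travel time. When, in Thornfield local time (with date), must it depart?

12:11 AM on June 27

Target arrival in UTC: 10:55 AM − 10:30 = 12:25 AM on Jun 27.
Subtract 5 hours 14 minutes → departure 7:11 PM UTC on Jun 26.
Thornfield is UTC+5:00: 7:11 PM + 5:00 = 12:11 AM on Jun 27.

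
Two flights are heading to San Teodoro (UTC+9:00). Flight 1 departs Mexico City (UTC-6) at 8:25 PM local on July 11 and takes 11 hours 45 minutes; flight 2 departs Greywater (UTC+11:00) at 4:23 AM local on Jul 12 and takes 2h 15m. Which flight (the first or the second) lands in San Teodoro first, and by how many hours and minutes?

Flight 1 in UTC: 8:25 PM + 6:00 = 2:25 AM on Jul 12.
+11 hours and 45 minutes → arrive 2:10 PM UTC on Jul 12.
Flight 2 in UTC: 4:23 AM − 11:00 = 5:23 PM on Jul 11.
+2 hours and 15 minutes → arrive 7:38 PM UTC on Jul 11.
Flight 2 lands earlier by 18 hours 32 minutes.

the second, by 18 hours 32 minutes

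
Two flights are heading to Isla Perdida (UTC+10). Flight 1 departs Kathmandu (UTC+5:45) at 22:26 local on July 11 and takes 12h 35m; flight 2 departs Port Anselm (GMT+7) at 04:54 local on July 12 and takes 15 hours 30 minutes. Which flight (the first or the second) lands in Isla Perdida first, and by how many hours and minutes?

the first, by 8 hours 8 minutes

Flight 1 in UTC: 22:26 − 5:45 = 16:41 on Jul 11.
+12 hours and 35 minutes → arrive 05:16 UTC on Jul 12.
Flight 2 in UTC: 04:54 − 7:00 = 21:54 on Jul 11.
+15 hours 30 minutes → arrive 13:24 UTC on Jul 12.
Flight 1 lands earlier by 8 hours 8 minutes.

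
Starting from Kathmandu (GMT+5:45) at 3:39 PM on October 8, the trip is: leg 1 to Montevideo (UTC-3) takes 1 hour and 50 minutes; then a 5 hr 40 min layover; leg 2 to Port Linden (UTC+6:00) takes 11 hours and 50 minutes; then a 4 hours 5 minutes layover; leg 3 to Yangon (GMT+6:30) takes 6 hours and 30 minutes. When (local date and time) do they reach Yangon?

Convert departure to UTC: 3:39 PM − 5:45 = 9:54 AM UTC on Oct 8.
Add 1 hour and 50 minutes leg 1 → 11:44 AM UTC.
Add 5 hours 40 minutes layover in Montevideo → 5:24 PM UTC.
Add 11 hours and 50 minutes leg 2 → 5:14 AM UTC (Oct 9).
Add 4 hours 5 minutes layover in Port Linden → 9:19 AM UTC.
Add 6 hours 30 minutes leg 3 → 3:49 PM UTC.
Yangon is UTC+6:30, so local arrival = 3:49 PM + 6:30 = 10:19 PM on Oct 9.

10:19 PM on October 9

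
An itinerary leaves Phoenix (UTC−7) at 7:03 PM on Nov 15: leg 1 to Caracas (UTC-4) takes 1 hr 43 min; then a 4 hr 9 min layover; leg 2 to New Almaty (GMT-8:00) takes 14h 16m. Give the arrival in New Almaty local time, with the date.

Convert departure to UTC: 7:03 PM + 7:00 = 2:03 AM UTC on Nov 16.
Add 1 hour and 43 minutes leg 1 → 3:46 AM UTC.
Add 4 hours 9 minutes layover in Caracas → 7:55 AM UTC.
Add 14 hours 16 minutes leg 2 → 10:11 PM UTC.
New Almaty is UTC−8:00, so local arrival = 10:11 PM − 8:00 = 2:11 PM on Nov 16.

2:11 PM on November 16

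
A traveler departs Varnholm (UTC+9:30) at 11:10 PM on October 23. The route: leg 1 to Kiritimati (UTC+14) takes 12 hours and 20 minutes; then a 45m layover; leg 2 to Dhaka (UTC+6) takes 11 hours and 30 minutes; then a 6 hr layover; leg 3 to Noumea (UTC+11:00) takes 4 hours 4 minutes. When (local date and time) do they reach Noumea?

Convert departure to UTC: 11:10 PM − 9:30 = 1:40 PM UTC on Oct 23.
Add 12 hours and 20 minutes leg 1 → 2:00 AM UTC (Oct 24).
Add 45 minutes layover in Kiritimati → 2:45 AM UTC.
Add 11 hours and 30 minutes leg 2 → 2:15 PM UTC.
Add 6 hours layover in Dhaka → 8:15 PM UTC.
Add 4 hours and 4 minutes leg 3 → 12:19 AM UTC (Oct 25).
Noumea is UTC+11:00, so local arrival = 12:19 AM + 11:00 = 11:19 AM on Oct 25.

11:19 AM on October 25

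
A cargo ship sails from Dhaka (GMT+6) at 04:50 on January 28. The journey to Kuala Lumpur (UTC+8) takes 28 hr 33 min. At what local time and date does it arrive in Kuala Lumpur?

Convert departure to UTC: 04:50 − 6:00 = 22:50 UTC on Jan 27.
Add 28 hours and 33 minutes travel time → 03:23 UTC (Jan 29).
Kuala Lumpur is UTC+8:00, so local arrival = 03:23 + 8:00 = 11:23 on Jan 29.

11:23 on January 29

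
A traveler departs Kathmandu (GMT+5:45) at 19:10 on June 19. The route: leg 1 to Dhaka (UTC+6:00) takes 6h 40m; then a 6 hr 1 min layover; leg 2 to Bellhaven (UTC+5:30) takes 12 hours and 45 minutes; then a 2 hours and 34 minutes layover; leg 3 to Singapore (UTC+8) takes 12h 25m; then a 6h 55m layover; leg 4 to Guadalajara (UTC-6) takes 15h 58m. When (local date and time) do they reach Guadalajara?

22:43 on June 21

Convert departure to UTC: 19:10 − 5:45 = 13:25 UTC on Jun 19.
Add 6 hours and 40 minutes leg 1 → 20:05 UTC.
Add 6 hours 1 minute layover in Dhaka → 02:06 UTC (Jun 20).
Add 12 hours 45 minutes leg 2 → 14:51 UTC.
Add 2 hours and 34 minutes layover in Bellhaven → 17:25 UTC.
Add 12 hours and 25 minutes leg 3 → 05:50 UTC (Jun 21).
Add 6 hours and 55 minutes layover in Singapore → 12:45 UTC.
Add 15 hours and 58 minutes leg 4 → 04:43 UTC (Jun 22).
Guadalajara is UTC−6:00, so local arrival = 04:43 − 6:00 = 22:43 on Jun 21.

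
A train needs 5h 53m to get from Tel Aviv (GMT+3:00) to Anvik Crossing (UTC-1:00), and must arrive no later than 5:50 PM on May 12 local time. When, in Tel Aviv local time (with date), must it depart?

3:57 PM on May 12

Target arrival in UTC: 5:50 PM + 1:00 = 6:50 PM on May 12.
Subtract 5 hours 53 minutes → departure 12:57 PM UTC on May 12.
Tel Aviv is UTC+3:00: 12:57 PM + 3:00 = 3:57 PM on May 12.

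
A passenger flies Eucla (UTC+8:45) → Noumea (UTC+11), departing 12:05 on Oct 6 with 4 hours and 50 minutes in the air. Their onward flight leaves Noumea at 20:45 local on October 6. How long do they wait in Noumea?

1 hour 35 minutes

Convert departure to UTC: 12:05 − 8:45 = 03:20 UTC on Oct 6.
Add 4 hours and 50 minutes flight time → 08:10 UTC.
Noumea is UTC+11:00, so local arrival = 08:10 + 11:00 = 19:10 on Oct 6.
Layover = 20:45 − 19:10 = 1 hour 35 minutes.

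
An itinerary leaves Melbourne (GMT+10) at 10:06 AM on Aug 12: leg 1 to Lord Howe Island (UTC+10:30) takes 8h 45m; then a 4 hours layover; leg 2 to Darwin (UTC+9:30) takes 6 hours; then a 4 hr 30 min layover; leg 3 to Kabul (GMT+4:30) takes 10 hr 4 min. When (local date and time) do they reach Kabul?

1:55 PM on August 13

Convert departure to UTC: 10:06 AM − 10:00 = 12:06 AM UTC on Aug 12.
Add 8 hours 45 minutes leg 1 → 8:51 AM UTC.
Add 4 hours layover in Lord Howe Island → 12:51 PM UTC.
Add 6 hours leg 2 → 6:51 PM UTC.
Add 4 hours and 30 minutes layover in Darwin → 11:21 PM UTC.
Add 10 hours and 4 minutes leg 3 → 9:25 AM UTC (Aug 13).
Kabul is UTC+4:30, so local arrival = 9:25 AM + 4:30 = 1:55 PM on Aug 13.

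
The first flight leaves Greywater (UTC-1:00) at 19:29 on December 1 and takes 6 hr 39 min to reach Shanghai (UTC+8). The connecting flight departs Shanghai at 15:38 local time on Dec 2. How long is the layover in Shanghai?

Convert departure to UTC: 19:29 + 1:00 = 20:29 UTC on Dec 1.
Add 6 hours and 39 minutes flight time → 03:08 UTC (Dec 2).
Shanghai is UTC+8:00, so local arrival = 03:08 + 8:00 = 11:08 on Dec 2.
Layover = 15:38 − 11:08 = 4 hours 30 minutes.

4 hours 30 minutes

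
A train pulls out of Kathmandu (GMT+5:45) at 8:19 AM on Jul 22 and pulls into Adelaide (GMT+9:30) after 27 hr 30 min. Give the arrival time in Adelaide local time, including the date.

3:34 PM on July 23

Convert departure to UTC: 8:19 AM − 5:45 = 2:34 AM UTC on Jul 22.
Add 27 hours and 30 minutes travel time → 6:04 AM UTC (Jul 23).
Adelaide is UTC+9:30, so local arrival = 6:04 AM + 9:30 = 3:34 PM on Jul 23.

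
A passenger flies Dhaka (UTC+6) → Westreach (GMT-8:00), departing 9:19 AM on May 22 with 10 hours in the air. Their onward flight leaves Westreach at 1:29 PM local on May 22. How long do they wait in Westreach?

Convert departure to UTC: 9:19 AM − 6:00 = 3:19 AM UTC on May 22.
Add 10 hours flight time → 1:19 PM UTC.
Westreach is UTC−8:00, so local arrival = 1:19 PM − 8:00 = 5:19 AM on May 22.
Layover = 1:29 PM − 5:19 AM = 8 hours 10 minutes.

8 hours 10 minutes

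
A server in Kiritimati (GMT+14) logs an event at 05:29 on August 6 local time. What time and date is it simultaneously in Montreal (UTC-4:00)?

11:29 on August 5

Montreal is 18:00 behind Kiritimati.
Shift by the zone difference: 05:29 − 18:00 = 11:29 on Aug 5 in Montreal.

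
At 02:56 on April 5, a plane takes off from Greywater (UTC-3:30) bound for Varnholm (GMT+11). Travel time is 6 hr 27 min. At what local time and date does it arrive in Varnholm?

Varnholm is 14:30 ahead of Greywater.
After 6 hours 27 minutes it is 09:23 in Greywater.
Shift by the zone difference: 09:23 + 14:30 = 23:53 on Apr 5 in Varnholm.

23:53 on April 5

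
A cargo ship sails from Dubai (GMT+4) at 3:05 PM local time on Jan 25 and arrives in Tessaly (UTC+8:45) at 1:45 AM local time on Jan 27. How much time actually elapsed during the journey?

29 hours 55 minutes

Departure in UTC: 3:05 PM − 4:00 = 11:05 AM on Jan 25.
Arrival in UTC: 1:45 AM − 8:45 = 5:00 PM on Jan 26.
Elapsed = 5:00 PM − 11:05 AM (+1 day) = 29 hours 55 minutes.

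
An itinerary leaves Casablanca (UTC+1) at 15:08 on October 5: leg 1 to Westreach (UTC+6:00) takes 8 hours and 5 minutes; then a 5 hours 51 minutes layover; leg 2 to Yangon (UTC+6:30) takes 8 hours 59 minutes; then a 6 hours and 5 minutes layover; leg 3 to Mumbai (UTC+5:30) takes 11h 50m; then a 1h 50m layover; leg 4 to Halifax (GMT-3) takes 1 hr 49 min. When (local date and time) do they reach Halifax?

Convert departure to UTC: 15:08 − 1:00 = 14:08 UTC on Oct 5.
Add 8 hours 5 minutes leg 1 → 22:13 UTC.
Add 5 hours and 51 minutes layover in Westreach → 04:04 UTC (Oct 6).
Add 8 hours 59 minutes leg 2 → 13:03 UTC.
Add 6 hours 5 minutes layover in Yangon → 19:08 UTC.
Add 11 hours and 50 minutes leg 3 → 06:58 UTC (Oct 7).
Add 1 hour and 50 minutes layover in Mumbai → 08:48 UTC.
Add 1 hour 49 minutes leg 4 → 10:37 UTC.
Halifax is UTC−3:00, so local arrival = 10:37 − 3:00 = 07:37 on Oct 7.

07:37 on October 7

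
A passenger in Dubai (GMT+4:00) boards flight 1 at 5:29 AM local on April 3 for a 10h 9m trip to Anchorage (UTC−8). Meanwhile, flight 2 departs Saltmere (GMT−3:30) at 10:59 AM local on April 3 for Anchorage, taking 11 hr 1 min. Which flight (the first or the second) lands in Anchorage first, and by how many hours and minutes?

the first, by 13 hours 52 minutes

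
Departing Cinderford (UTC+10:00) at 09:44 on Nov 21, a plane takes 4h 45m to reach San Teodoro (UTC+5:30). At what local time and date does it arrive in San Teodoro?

Convert departure to UTC: 09:44 − 10:00 = 23:44 UTC on Nov 20.
Add 4 hours 45 minutes travel time → 04:29 UTC (Nov 21).
San Teodoro is UTC+5:30, so local arrival = 04:29 + 5:30 = 09:59 on Nov 21.

09:59 on Nov 21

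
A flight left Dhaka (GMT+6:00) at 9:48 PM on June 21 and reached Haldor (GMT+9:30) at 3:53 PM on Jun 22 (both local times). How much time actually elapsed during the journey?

Departure in UTC: 9:48 PM − 6:00 = 3:48 PM on Jun 21.
Arrival in UTC: 3:53 PM − 9:30 = 6:23 AM on Jun 22.
Elapsed = 6:23 AM − 3:48 PM (+1 day) = 14 hours 35 minutes.

14 hours 35 minutes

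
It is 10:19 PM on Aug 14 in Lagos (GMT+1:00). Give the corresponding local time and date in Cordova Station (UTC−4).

In UTC: 10:19 PM − 1:00 = 9:19 PM on Aug 14.
Cordova Station is UTC−4:00: 9:19 PM − 4:00 = 5:19 PM on Aug 14.

5:19 PM on Aug 14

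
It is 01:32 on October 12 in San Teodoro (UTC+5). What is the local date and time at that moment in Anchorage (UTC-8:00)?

In UTC: 01:32 − 5:00 = 20:32 on Oct 11.
Anchorage is UTC−8:00: 20:32 − 8:00 = 12:32 on Oct 11.

12:32 on Oct 11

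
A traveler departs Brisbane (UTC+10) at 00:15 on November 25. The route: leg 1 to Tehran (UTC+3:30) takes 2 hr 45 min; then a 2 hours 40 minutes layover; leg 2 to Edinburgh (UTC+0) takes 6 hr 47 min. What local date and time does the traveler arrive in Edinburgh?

02:27 on November 25

Convert departure to UTC: 00:15 − 10:00 = 14:15 UTC on Nov 24.
Add 2 hours and 45 minutes leg 1 → 17:00 UTC.
Add 2 hours 40 minutes layover in Tehran → 19:40 UTC.
Add 6 hours and 47 minutes leg 2 → 02:27 UTC (Nov 25).
Edinburgh is UTC+0, so local arrival is the same: 02:27 on Nov 25.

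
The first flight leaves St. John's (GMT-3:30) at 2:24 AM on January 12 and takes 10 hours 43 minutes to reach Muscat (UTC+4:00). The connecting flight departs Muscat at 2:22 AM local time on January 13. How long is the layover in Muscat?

5 hours 45 minutes

Convert departure to UTC: 2:24 AM + 3:30 = 5:54 AM UTC on Jan 12.
Add 10 hours 43 minutes flight time → 4:37 PM UTC.
Muscat is UTC+4:00, so local arrival = 4:37 PM + 4:00 = 8:37 PM on Jan 12.
Layover = 2:22 AM − 8:37 PM (+1 day) = 5 hours 45 minutes.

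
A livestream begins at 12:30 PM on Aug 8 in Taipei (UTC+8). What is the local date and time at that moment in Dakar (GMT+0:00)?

Dakar is 8:00 behind Taipei.
Shift by the zone difference: 12:30 PM − 8:00 = 4:30 AM on Aug 8 in Dakar.

4:30 AM on August 8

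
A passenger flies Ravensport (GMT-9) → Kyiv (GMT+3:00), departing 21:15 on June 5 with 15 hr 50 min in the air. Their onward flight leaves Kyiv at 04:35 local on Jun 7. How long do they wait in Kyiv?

3 hours 30 minutes

Convert departure to UTC: 21:15 + 9:00 = 06:15 UTC on Jun 6.
Add 15 hours 50 minutes flight time → 22:05 UTC.
Kyiv is UTC+3:00, so local arrival = 22:05 + 3:00 = 01:05 on Jun 7.
Layover = 04:35 − 01:05 = 3 hours 30 minutes.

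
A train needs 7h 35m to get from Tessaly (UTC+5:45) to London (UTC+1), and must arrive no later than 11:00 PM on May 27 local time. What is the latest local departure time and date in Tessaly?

8:10 PM on May 27

Target arrival in UTC: 11:00 PM − 1:00 = 10:00 PM on May 27.
Subtract 7 hours 35 minutes → departure 2:25 PM UTC on May 27.
Tessaly is UTC+5:45: 2:25 PM + 5:45 = 8:10 PM on May 27.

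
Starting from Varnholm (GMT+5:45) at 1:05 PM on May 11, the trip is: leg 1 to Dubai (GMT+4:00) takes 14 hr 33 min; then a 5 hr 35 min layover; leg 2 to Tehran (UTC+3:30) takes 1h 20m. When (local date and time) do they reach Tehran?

Convert departure to UTC: 1:05 PM − 5:45 = 7:20 AM UTC on May 11.
Add 14 hours 33 minutes leg 1 → 9:53 PM UTC.
Add 5 hours 35 minutes layover in Dubai → 3:28 AM UTC (May 12).
Add 1 hour 20 minutes leg 2 → 4:48 AM UTC.
Tehran is UTC+3:30, so local arrival = 4:48 AM + 3:30 = 8:18 AM on May 12.

8:18 AM on May 12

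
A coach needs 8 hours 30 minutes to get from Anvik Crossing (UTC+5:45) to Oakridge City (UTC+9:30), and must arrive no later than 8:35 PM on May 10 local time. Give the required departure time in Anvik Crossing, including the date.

8:20 AM on May 10

Target arrival in UTC: 8:35 PM − 9:30 = 11:05 AM on May 10.
Subtract 8 hours and 30 minutes → departure 2:35 AM UTC on May 10.
Anvik Crossing is UTC+5:45: 2:35 AM + 5:45 = 8:20 AM on May 10.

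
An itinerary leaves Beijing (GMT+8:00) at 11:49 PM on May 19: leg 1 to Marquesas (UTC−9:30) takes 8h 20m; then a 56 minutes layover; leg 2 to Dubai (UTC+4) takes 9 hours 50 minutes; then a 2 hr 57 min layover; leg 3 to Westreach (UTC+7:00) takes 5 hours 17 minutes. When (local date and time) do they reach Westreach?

2:09 AM on May 21

Convert departure to UTC: 11:49 PM − 8:00 = 3:49 PM UTC on May 19.
Add 8 hours and 20 minutes leg 1 → 12:09 AM UTC (May 20).
Add 56 minutes layover in Marquesas → 1:05 AM UTC.
Add 9 hours 50 minutes leg 2 → 10:55 AM UTC.
Add 2 hours and 57 minutes layover in Dubai → 1:52 PM UTC.
Add 5 hours 17 minutes leg 3 → 7:09 PM UTC.
Westreach is UTC+7:00, so local arrival = 7:09 PM + 7:00 = 2:09 AM on May 21.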